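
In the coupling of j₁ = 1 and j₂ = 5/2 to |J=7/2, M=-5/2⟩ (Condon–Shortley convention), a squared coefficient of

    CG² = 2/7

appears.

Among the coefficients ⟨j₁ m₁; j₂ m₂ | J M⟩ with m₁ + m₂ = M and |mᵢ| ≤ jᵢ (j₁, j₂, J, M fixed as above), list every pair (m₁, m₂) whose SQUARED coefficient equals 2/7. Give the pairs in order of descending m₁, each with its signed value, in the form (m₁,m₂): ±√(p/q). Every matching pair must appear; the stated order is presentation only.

(0,-5/2): +√(2/7)

Admissible pairs with m₁+m₂ = M = -5/2: (-1,-3/2), (0,-5/2)
  (m₁,m₂)=(0,-5/2): CG² = 2/7, CG = +√(2/7)   ← matches the target
  (m₁,m₂)=(-1,-3/2): CG² = 5/7, CG = +√(5/7)
Pairs with CG² = 2/7: (0,-5/2): +√(2/7)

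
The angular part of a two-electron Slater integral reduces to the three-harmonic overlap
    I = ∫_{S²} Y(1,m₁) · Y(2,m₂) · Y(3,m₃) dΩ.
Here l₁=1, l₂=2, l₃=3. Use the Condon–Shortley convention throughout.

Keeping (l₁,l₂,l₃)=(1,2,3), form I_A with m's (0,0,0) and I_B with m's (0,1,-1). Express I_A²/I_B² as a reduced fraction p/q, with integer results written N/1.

9/8

Same 1,2,3: normalisation and zero-m 3j drop out of the ratio.
A: Δ: 0! 2! 4! / 7! → 1/105; sum: t=0:+1/4 = 1/4; 3j²(1 2 3; 0 0 0) = Δ·Π!·Σ² = 3/35  (sign -1)
B: Δ: 0! 2! 4! / 7! → 1/105; sum: t=0:+1/6 = 1/6; 3j²(1 2 3; 0 1 -1) = Δ·Π!·Σ² = 8/105  (sign +1)
I_A²/I_B² = (3/35)/(8/105) = 9/8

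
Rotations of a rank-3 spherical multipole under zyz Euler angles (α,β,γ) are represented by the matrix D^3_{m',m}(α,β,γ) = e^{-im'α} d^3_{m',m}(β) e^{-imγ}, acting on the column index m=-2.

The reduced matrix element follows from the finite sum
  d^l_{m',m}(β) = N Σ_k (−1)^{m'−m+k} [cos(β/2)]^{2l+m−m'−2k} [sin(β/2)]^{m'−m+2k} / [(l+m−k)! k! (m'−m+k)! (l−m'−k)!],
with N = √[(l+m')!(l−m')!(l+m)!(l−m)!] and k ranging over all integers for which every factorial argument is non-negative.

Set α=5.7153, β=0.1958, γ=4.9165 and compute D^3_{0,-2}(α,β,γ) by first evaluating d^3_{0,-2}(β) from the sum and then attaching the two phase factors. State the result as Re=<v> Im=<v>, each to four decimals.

D^3_{0,-2}(5.7153,0.1958,4.9165) = e^{-i·0·5.7153}·d^3_{0,-2}(0.1958)·e^{-i·-2·4.9165}. Compute d first:
c=cos(0.195800/2)=0.995212, s=sin(0.195800/2)=0.097744; N=√[6·6·1·120]=65.726707
k: max(0,(-2)−(0))=0 … min(3+(-2),3−(0))=1
  k=0: (−1)^2·65.7267/(12)·0.9952^4·0.0977^2 = +0.051333
  k=1: (−1)^3·65.7267/(12)·0.9952^2·0.0977^4 = -0.000495
d^3_{0,-2}(0.1958) = +0.051333 -0.000495 = +0.050838
Phases: e^{-i·(0)·5.7153}=+1.000000+0.000000i, e^{-i·(-2)·4.9165}=-0.917828-0.396978i ⇒ D=-0.046661-0.020182i

Re=-0.0467 Im=-0.0202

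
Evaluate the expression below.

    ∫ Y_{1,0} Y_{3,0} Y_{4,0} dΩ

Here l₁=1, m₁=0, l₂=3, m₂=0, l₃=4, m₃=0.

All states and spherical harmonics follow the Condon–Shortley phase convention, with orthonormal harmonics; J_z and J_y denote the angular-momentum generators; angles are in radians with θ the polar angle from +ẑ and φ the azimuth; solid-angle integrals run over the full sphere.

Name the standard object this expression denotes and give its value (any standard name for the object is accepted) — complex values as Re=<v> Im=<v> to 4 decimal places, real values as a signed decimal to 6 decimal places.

This is a Gaunt coefficient — the integral of a triple product of spherical harmonics over the sphere.
Checks pass: Σm=0; 8 even; l₃=4∈[2,4].
(2·1+1)(2·3+1)(2·4+1) = 189
Δ: 0! 2! 6! / 9! → 1/252
sum: t=0:+1/36 = 1/36
3j²(1 3 4; 0 0 0) = Δ·Π!·Σ² = 4/63  (sign +1)
(m-triple is (0,0,0) — same symbol as above.)
combine: 4πI² = 189·4/63·4/63 = 16/21
take √, sign +1: I = 0.24623252

Gaunt coefficient, +0.246233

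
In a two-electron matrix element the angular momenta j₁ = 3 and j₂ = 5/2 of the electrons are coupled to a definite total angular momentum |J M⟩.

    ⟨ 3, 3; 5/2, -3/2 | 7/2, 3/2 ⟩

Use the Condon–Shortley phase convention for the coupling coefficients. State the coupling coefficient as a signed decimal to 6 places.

+√(2/7) ≈ +0.534522

√[8·2!4!3!/10! · 6!0!1!4!5!2!] = √(18432/7)
  +(−1)^0/∏(0,2,0,1,4,2)! = 1/96  (running 1/96)
⟨..|..⟩ = √(18432/7)·(1/96) = +0.534522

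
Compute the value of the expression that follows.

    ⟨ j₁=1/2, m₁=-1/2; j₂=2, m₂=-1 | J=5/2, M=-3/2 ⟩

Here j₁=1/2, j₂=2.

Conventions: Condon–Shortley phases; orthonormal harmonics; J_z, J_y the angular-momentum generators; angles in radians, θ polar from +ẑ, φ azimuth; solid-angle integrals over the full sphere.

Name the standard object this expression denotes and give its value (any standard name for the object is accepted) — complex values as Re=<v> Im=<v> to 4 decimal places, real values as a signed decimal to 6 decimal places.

This is a Clebsch–Gordan (vector-coupling) coefficient.
triangle: 0!*1!*4!/6! = 24/720
(j±m)!: 0!*1!*1!*3!*1!*4! = 144
prefactor² = (2J+1)*Δ*N² = 144/5
  k=0: +1/(0!*0!*1!*1!*0!*3!) = 1/6
Σ = 1/6  ⇒  CG² = 144/5*(1/6)² = 4/5
CG = +√(4/5) = +0.894427

Clebsch–Gordan coefficient, +√(4/5) ≈ +0.894427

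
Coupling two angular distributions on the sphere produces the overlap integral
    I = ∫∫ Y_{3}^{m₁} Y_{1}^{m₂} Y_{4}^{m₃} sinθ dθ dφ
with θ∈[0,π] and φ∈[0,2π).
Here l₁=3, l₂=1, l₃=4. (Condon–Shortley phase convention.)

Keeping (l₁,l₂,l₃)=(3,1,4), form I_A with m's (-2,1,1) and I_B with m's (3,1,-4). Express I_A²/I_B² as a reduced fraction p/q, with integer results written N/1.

Shared (l₁,l₂,l₃)=(3,1,4): N and (l;000)² cancel in I_A²/I_B².
A: Δ = 0!·6!·2!/9! = 1/252; Racah Σ t=0..0: t=0:+1/240 = 1/240; ⇒ 3j(3 1 4; -2 1 1)² = 1/84, sgn -1
B: Δ = 0!·6!·2!/9! = 1/252; Racah Σ t=0..0: t=0:+1/1440 = 1/1440; ⇒ 3j(3 1 4; 3 1 -4)² = 1/9, sgn +1
I_A²/I_B² = (1/84)/(1/9) = 3/28

3/28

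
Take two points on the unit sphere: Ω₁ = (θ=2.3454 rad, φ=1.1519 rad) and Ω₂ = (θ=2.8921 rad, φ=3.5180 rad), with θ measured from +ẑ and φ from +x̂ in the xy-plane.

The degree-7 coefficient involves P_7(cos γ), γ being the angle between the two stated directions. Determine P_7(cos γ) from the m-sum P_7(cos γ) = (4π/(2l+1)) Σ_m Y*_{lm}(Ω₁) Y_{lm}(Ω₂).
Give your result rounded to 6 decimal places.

0.302567

Expand P_7 via completeness: Σ_{m} conj(Y_{7,m}) at Ω₁ times Y_{7,m} at Ω₂ —
  m=-7: (-0.009897, 0.046589) × (0.000024, 0.000014) = (-0.000001, 0.000001)  (running Σ = (-0.000001, 0.000001))
  m=-6: (-0.141105, -0.102496) × (0.000261, 0.000317) = (-0.000004, -0.000072)  (running Σ = (-0.000005, -0.000071))
  m=-5: (0.317573, -0.183387) × (0.001156, 0.003593) = (0.001026, 0.000929)  (running Σ = (0.001021, 0.000858))
  m=-4: (0.047062, 0.447464) × (-0.001585, 0.024285) = (-0.010941, 0.000434)  (running Σ = (-0.009921, 0.001292))
  m=-3: (-0.189584, -0.061589) × (-0.047770, 0.101057) = (0.015280, -0.016217)  (running Σ = (0.005360, -0.014925))
  m=-2: (-0.171654, 0.190655) × (-0.254989, 0.238891) = (-0.001776, -0.089621)  (running Σ = (0.003584, -0.104546))
  m=-1: (-0.133608, -0.300074) × (-0.594157, 0.234842) = (0.149854, 0.146914)  (running Σ = (0.153438, 0.042368))
  m=0: (-0.166007, -0.000000) × (-0.327011, 0.000000) = (0.054286, 0.000000)  (running Σ = (0.207724, 0.042368))
  m=1: (0.133608, -0.300074) × (0.594157, 0.234842) = (0.149854, -0.146914)  (running Σ = (0.357578, -0.104546))
  m=2: (-0.171654, -0.190655) × (-0.254989, -0.238891) = (-0.001776, 0.089621)  (running Σ = (0.355803, -0.014925))
  m=3: (0.189584, -0.061589) × (0.047770, 0.101057) = (0.015280, 0.016217)  (running Σ = (0.371083, 0.001292))
  m=4: (0.047062, -0.447464) × (-0.001585, -0.024285) = (-0.010941, -0.000434)  (running Σ = (0.360142, 0.000858))
  m=5: (-0.317573, -0.183387) × (-0.001156, 0.003593) = (0.001026, -0.000929)  (running Σ = (0.361168, -0.000071))
  m=6: (-0.141105, 0.102496) × (0.000261, -0.000317) = (-0.000004, 0.000072)  (running Σ = (0.361163, 0.000001))
  m=7: (0.009897, 0.046589) × (-0.000024, 0.000014) = (-0.000001, -0.000001)  (running Σ = (0.361163, 0.000000))
Accumulated sum (0.361163, 0.000000); after 4π/(2l+1) scaling, (0.302567, 0.000000) ⇒ P_7 = 0.302567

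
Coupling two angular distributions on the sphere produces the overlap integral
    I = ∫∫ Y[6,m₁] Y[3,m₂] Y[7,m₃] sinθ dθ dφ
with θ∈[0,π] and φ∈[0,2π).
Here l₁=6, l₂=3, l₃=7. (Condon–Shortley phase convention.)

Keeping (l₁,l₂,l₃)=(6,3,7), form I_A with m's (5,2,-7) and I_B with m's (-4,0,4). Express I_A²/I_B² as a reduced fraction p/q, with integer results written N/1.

5005/768

l's match ⇒ only the (l;m) 3-j factors differ between A and B.
A: triangle coeff Δ(6,3,7) = 1/2042040; Σ_t [1,1]: t=1:−1/87091200 = -1/87091200; (3j)²=11/408 [(6 3 7; 5 2 -7)], sign=-1
B: triangle coeff Δ(6,3,7) = 1/2042040; Σ_t [0,2]: t=0:+1/43545600 t=1:−1/1451520 t=2:+1/967680 = 1/2721600; (3j)²=32/7735 [(6 3 7; -4 0 4)], sign=-1
I_A²/I_B² = (11/408)/(32/7735) = 5005/768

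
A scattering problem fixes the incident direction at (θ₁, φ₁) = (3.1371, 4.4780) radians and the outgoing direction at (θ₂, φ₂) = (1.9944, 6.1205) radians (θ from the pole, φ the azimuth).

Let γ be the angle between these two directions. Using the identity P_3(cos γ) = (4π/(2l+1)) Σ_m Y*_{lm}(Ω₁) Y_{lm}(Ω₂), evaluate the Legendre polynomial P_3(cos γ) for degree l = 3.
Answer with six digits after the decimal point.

Summing Y*_{l m}(θ₁,φ₁)·Y_{l m}(θ₂,φ₂) over m ∈ [−3, 3]; prefactor 4π/(2·3+1) = 1.795196:
  m=-3: Y*=+0.000000+0.000000i  Y=+0.279179+0.148214i  product +0.000000+0.000000i
  m=-2: Y*=+0.000018-0.000009i  Y=-0.330791-0.111596i  product -0.000007+0.000001i
  m=-1: Y*=-0.001349-0.005649i  Y=-0.045120-0.007406i  product +0.000019+0.000265i
  m=+0: Y*=-0.746307-0.000000i  Y=+0.330593+0.000000i  product -0.246724-0.000000i
  m=+1: Y*=+0.001349-0.005649i  Y=+0.045120-0.007406i  product +0.000019-0.000265i
  m=+2: Y*=+0.000018+0.000009i  Y=-0.330791+0.111596i  product -0.000007-0.000001i
  m=+3: Y*=-0.000000+0.000000i  Y=-0.279179+0.148214i  product +0.000000-0.000000i
Σ over m = -0.246700+0.000000i; ×(4π/7) → -0.442875+0.000000i. Real part: -0.442875

-0.442875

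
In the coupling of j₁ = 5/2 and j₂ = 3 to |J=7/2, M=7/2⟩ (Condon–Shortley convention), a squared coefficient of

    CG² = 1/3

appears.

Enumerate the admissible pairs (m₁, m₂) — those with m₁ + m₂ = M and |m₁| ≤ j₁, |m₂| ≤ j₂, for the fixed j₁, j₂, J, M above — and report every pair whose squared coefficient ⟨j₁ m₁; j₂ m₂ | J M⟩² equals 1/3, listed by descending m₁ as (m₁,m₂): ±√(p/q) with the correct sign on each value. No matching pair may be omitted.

Admissible pairs with m₁+m₂ = M = 7/2: (1/2,3), (3/2,2), (5/2,1)
  (m₁,m₂)=(5/2,1): CG² = 2/9, CG = +√(2/9)
  (m₁,m₂)=(3/2,2): CG² = 4/9, CG = −√(4/9)
  (m₁,m₂)=(1/2,3): CG² = 1/3, CG = +√(1/3)   ← matches the target
Pairs with CG² = 1/3: (1/2,3): +√(1/3)

(1/2,3): +√(1/3)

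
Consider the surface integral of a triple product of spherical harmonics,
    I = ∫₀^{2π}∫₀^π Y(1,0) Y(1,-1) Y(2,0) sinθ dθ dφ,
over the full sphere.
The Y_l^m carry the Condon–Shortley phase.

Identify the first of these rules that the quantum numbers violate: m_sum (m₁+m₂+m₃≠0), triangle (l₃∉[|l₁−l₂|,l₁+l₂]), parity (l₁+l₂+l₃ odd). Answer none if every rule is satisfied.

m_sum

azimuthal sum: 0 − 1 + 0 = -1  ✗
0 ≤ 2 ≤ 2 (triangle on l)
L = 1 + 1 + 2 = 4 (even)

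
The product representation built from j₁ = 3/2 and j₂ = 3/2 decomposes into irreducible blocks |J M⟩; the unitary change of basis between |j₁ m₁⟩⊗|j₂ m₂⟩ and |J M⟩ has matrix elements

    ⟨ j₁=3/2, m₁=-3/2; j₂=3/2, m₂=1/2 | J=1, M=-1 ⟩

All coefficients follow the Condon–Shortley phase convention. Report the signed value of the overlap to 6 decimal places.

√[3·2!1!1!/5! · 0!3!2!1!0!2!] = √(6/5)
  +(−1)^2/∏(2,0,1,0,0,1)! = 1/2  (running 1/2)
⟨..|..⟩ = √(6/5)·(1/2) = +0.547723

+√(3/10) = +0.547723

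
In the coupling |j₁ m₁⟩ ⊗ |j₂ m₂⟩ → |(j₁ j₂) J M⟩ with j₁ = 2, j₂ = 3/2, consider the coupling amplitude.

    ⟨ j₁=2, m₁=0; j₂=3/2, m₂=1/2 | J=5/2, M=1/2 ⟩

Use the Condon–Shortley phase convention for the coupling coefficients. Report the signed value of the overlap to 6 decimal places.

−√(3/35) ≈ -0.292770

j₁+j₂−J=1  J+j₁−j₂=3  J−j₁+j₂=2  j₁+j₂+J+1=7
(j₁±m₁, j₂±m₂, J±M) = (2,2,2,1,3,2)
P² = 48/35
sum k=0..1:
  [0] +1/4 = 1/4
  [1] −1/2 = -1/2
S = -1/4
C² = P²·S² = 3/35 ; C = -0.292770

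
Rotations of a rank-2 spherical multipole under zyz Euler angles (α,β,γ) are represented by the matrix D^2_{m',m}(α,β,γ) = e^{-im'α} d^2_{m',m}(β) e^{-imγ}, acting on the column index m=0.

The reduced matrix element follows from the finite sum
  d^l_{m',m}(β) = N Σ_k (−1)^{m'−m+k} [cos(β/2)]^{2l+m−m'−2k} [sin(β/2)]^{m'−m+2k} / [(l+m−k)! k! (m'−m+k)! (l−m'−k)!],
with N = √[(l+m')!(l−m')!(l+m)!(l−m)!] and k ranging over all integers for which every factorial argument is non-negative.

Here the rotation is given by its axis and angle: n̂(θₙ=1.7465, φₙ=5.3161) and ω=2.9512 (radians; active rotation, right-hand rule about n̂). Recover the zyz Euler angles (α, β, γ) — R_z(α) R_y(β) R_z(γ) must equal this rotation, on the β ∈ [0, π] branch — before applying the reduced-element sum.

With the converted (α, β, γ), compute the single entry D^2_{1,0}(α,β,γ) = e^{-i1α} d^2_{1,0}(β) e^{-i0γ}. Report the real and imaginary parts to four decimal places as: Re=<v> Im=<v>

Axis–angle → zyz. n̂ = (sinθₙcosφₙ, sinθₙsinφₙ, cosθₙ) = (+0.558961, -0.810560, -0.174801), ω = 2.9512.
R = I cosω + sinω [n̂]ₓ + (1−cosω) n̂n̂ᵀ gives
  R = [-0.362701, -0.864875, -0.347042; -0.931036, +0.320212, +0.175033; -0.040254, +0.386593, -0.921371]
β = atan2(√(R₁₃²+R₂₃²), R₃₃) = 2.742390; α = atan2(R₂₃, R₁₃) mod 2π = 2.674466; γ = atan2(R₃₂, −R₃₁) mod 2π = 1.467044
Split into d^2_{1,0}(β=2.7424) × two z-phases.
With c≡cos(β/2)=0.198278 and s≡sin(β/2)=0.980146, N=[6·1·2·2]^{1/2}=4.898979
k: max(0,(0)−(1))=0 … min(2+(0),2−(1))=1
  k=0: (−1)^1·4.8990/(2)·0.1983^3·0.9801^1 = -0.018715
  k=1: (−1)^2·4.8990/(2)·0.1983^1·0.9801^3 = +0.457323
d^2_{1,0}(2.7424) = -0.018715 +0.457323 = +0.438608
D = (-0.892866-0.450322i)·(+0.438608)·(+1.000000+0.000000i) = -0.391618-0.197515i

Re=-0.3916 Im=-0.1975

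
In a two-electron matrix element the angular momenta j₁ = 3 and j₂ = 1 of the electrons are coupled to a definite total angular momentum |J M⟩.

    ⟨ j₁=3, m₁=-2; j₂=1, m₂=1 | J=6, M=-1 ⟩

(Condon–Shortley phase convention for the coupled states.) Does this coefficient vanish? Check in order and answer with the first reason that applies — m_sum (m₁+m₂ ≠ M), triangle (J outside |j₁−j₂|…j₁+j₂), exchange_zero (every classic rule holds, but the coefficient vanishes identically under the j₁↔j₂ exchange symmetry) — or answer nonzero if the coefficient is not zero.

m-sum: m₁+m₂ = -2+1 = -1, M = -1  ✓
triangle: need |j₁−j₂| ≤ J ≤ j₁+j₂, i.e. J ∈ [2, 4]; J = 6 is outside ✗ ⇒ coefficient is 0

triangle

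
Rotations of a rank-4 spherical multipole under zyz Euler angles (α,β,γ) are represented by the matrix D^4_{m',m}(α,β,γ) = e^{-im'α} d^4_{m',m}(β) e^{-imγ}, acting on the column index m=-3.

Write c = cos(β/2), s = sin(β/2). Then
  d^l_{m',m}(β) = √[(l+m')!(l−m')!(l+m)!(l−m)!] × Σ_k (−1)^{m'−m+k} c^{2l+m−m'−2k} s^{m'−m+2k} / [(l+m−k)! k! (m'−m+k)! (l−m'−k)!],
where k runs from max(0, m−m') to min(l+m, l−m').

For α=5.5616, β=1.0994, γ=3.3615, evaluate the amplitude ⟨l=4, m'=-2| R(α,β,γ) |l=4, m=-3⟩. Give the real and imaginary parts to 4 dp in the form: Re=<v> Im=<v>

Re=-0.0573 Im=0.0570

D^4_{-2,-3}(5.5616,1.0994,3.3615) = e^{-i·-2·5.5616}·d^4_{-2,-3}(1.0994)·e^{-i·-3·3.3615}. Compute d first:
Half-angle: c=0.852681, s=0.522431. N=√(2·720·1·5040)=2693.993318
Admissible k: 0..1 (factorial args all ≥0)
  k=0: (−1)^1·2693.9933/(720)·0.8527^7·0.5224^1 = -0.640620
  k=1: (−1)^2·2693.9933/(240)·0.8527^5·0.5224^3 = +0.721451
d^4_{-2,-3}(1.0994) = -0.640620 +0.721451 = +0.080831
D = (+0.127280-0.991867i)·(+0.080831)·(-0.790163-0.612897i) = -0.057268+0.057045i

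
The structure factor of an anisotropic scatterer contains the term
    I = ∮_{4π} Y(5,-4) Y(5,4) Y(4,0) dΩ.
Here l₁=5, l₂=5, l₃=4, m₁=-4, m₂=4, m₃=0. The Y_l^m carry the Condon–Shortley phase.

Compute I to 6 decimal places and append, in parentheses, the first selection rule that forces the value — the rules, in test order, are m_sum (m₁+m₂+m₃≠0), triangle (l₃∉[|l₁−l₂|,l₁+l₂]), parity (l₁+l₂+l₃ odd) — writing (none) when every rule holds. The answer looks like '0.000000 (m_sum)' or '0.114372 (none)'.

Checks pass: Σm=0; 14 even; l₃=4∈[0,10].
(2·5+1)(2·5+1)(2·4+1) = 1089
Δ: 6! 4! 4! / 15! → 1/3153150
sum: t=1:−1/69120 t=2:+1/1728 t=3:−1/576 t=4:+1/1728 t=5:−1/69120 = -7/11520
3j²(5 5 4; 0 0 0) = Δ·Π!·Σ² = 2/143  (sign -1)
sum: t=5:−1/69120 t=6:+1/25920 = 1/41472
3j²(5 5 4; -4 4 0) = Δ·Π!·Σ² = 2/143  (sign +1)
combine: 4πI² = 1089·2/143·2/143 = 36/169
take √, sign -1: I = -0.13019760
No selection rule forces the value: the integral is nonzero (none).

-0.130198 (none)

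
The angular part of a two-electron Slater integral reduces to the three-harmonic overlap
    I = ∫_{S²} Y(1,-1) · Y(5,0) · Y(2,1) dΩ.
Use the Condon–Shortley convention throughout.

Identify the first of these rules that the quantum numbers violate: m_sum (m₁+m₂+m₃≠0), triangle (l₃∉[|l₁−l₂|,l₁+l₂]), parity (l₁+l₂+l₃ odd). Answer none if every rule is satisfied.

triangle

azimuthal sum: -1 + 0 + 1 = 0  ✓
l₃ must lie in [4,6]; have l₃=2  ✗
L = 1 + 5 + 2 = 8 (even)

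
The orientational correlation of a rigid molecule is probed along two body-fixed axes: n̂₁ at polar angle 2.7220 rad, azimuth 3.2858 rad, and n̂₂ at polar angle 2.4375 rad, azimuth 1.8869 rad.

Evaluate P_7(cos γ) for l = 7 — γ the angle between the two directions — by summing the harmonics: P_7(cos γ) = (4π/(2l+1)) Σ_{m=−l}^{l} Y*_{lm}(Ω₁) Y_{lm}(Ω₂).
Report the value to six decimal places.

Addition theorem: P_7(cos γ) = (4π/15) Σ_m Y*_{lm}(Ω₁) Y_{lm}(Ω₂), m = −7…7:
  m=-7: Y*=(-0.000496, -0.000788)  Y=(0.019079, -0.014262)  product (-0.000021, -0.000008)
  m=-6: Y*=(-0.005065, -0.005946)  Y=(-0.033590, -0.099419)  product (-0.000421, 0.000703)
  m=-5: Y*=(-0.030440, -0.026753)  Y=(-0.273292, 0.002657)  product (0.008390, 0.007231)
  m=-4: Y*=(-0.121349, -0.078955)  Y=(-0.134864, 0.426323)  product (0.050026, -0.041086)
  m=-3: Y*=(-0.322074, -0.148733)  Y=(0.315019, 0.226079)  product (-0.067834, -0.119668)
  m=-2: Y*=(-0.516738, -0.153309)  Y=(-0.025871, 0.018950)  product (0.016274, -0.005826)
  m=-1: Y*=(-0.313062, -0.045461)  Y=(0.122377, 0.374159)  product (-0.021302, -0.122699)
  m=+0: Y*=(0.339757, -0.000000)  Y=(0.092388, 0.000000)  product (0.031389, 0.000000)
  m=+1: Y*=(0.313062, -0.045461)  Y=(-0.122377, 0.374159)  product (-0.021302, 0.122699)
  m=+2: Y*=(-0.516738, 0.153309)  Y=(-0.025871, -0.018950)  product (0.016274, 0.005826)
  m=+3: Y*=(0.322074, -0.148733)  Y=(-0.315019, 0.226079)  product (-0.067834, 0.119668)
  m=+4: Y*=(-0.121349, 0.078955)  Y=(-0.134864, -0.426323)  product (0.050026, 0.041086)
  m=+5: Y*=(0.030440, -0.026753)  Y=(0.273292, 0.002657)  product (0.008390, -0.007231)
  m=+6: Y*=(-0.005065, 0.005946)  Y=(-0.033590, 0.099419)  product (-0.000421, -0.000703)
  m=+7: Y*=(0.000496, -0.000788)  Y=(-0.019079, -0.014262)  product (-0.000021, 0.000008)
Total Σ_m = (0.001614, -0.000000). Multiply by 0.837758: (0.001352, -0.000000). P_7(cos γ) = 0.001352

0.001352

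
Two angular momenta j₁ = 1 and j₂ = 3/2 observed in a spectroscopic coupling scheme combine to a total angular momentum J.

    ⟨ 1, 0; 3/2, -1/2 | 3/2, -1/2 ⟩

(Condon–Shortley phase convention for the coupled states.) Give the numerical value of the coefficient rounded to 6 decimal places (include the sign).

+√(1/15) = +0.258199

√[4·1!1!2!/5! · 1!1!1!2!1!2!] = √(4/15)
  +(−1)^0/∏(0,1,1,1,0,1)! = 1  (running 1)
  +(−1)^1/∏(1,0,0,0,1,2)! = -1/2  (running 1/2)
⟨..|..⟩ = √(4/15)·(1/2) = +0.258199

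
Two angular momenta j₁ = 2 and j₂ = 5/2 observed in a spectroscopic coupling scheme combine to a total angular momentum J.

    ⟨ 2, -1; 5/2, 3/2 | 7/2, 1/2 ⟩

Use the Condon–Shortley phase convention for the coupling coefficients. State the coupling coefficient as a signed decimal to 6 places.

-0.619780

j₁+j₂−J=1  J+j₁−j₂=3  J−j₁+j₂=4  j₁+j₂+J+1=9
(j₁±m₁, j₂±m₂, J±M) = (1,3,4,1,4,3)
P² = 2304/35
sum k=0..1:
  [0] +1/144 = 1/144
  [1] −1/12 = -1/12
S = -11/144
C² = P²·S² = 121/315 ; C = -0.619780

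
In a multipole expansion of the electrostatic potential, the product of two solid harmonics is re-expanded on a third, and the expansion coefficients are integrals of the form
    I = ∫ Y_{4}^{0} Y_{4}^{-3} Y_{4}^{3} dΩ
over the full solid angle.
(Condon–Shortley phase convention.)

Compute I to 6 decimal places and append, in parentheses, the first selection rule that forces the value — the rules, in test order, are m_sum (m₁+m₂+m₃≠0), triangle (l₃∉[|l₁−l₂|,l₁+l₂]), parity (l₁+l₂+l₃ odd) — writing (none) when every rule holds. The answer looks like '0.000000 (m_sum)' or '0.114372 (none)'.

0.159788 (none)

Checks pass: Σm=0; 12 even; l₃=4∈[0,8].
(2·4+1)(2·4+1)(2·4+1) = 729
Δ: 4! 4! 4! / 13! → 1/450450
sum: t=0:+1/13824 t=1:−1/216 t=2:+1/64 t=3:−1/216 t=4:+1/13824 = 5/768
3j²(4 4 4; 0 0 0) = Δ·Π!·Σ² = 18/1001  (sign +1)
sum: t=0:+1/3456 t=1:−1/864 = -1/1152
3j²(4 4 4; 0 -3 3) = Δ·Π!·Σ² = 7/286  (sign +1)
combine: 4πI² = 729·18/1001·7/286 = 6561/20449
take √, sign +1: I = 0.15978796
No selection rule forces the value: the integral is nonzero (none).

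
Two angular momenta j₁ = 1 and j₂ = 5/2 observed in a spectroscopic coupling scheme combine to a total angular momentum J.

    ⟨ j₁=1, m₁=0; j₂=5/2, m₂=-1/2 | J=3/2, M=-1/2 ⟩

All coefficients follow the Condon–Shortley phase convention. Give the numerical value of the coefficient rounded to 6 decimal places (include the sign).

−√(2/5) ≈ -0.632456

triangle: 2!×0!×3!/6! = 12/720
(j±m)!: 1!×1!×2!×3!×1!×2! = 24
prefactor² = (2J+1)×Δ×N² = 8/5
  k=1: −1/(1!×1!×0!×1!×0!×2!) = -1/2
Σ = -1/2  ⇒  CG² = 8/5×(-1/2)² = 2/5
CG = −√(2/5) = -0.632456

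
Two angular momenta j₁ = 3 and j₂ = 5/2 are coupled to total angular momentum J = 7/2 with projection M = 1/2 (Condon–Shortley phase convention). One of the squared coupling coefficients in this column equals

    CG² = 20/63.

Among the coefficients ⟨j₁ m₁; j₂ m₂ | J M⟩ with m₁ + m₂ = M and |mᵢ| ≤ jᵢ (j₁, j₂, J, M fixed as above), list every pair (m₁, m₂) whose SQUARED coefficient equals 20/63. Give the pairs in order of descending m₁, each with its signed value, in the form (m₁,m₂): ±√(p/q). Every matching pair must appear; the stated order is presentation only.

Admissible pairs with m₁+m₂ = M = 1/2: (-2,5/2), (-1,3/2), (0,1/2), (1,-1/2), (2,-3/2), (3,-5/2)
  (m₁,m₂)=(3,-5/2): CG² = 2/21, CG = +√(2/21)
  (m₁,m₂)=(2,-3/2): CG² = 20/63, CG = +√(20/63)   ← matches the target
  (m₁,m₂)=(1,-1/2): CG² = 1/63, CG = −√(1/63)
  (m₁,m₂)=(0,1/2): CG² = 4/21, CG = −√(4/21)
  (m₁,m₂)=(-1,3/2): CG² = 8/63, CG = +√(8/63)
  (m₁,m₂)=(-2,5/2): CG² = 16/63, CG = +√(16/63)
Pairs with CG² = 20/63: (2,-3/2): +√(20/63)

(2,-3/2): +√(20/63)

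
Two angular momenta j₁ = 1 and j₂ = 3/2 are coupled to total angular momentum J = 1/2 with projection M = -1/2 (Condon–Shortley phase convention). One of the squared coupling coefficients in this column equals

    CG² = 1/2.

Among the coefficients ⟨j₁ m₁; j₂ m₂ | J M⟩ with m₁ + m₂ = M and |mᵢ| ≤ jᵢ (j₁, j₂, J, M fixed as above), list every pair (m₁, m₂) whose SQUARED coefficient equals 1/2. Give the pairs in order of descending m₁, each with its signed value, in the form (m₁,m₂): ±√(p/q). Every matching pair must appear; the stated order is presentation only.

Admissible pairs with m₁+m₂ = M = -1/2: (-1,1/2), (0,-1/2), (1,-3/2)
  (m₁,m₂)=(1,-3/2): CG² = 1/2, CG = +√(1/2)   ← matches the target
  (m₁,m₂)=(0,-1/2): CG² = 1/3, CG = −√(1/3)
  (m₁,m₂)=(-1,1/2): CG² = 1/6, CG = +√(1/6)
Pairs with CG² = 1/2: (1,-3/2): +√(1/2)

(1,-3/2): +√(1/2)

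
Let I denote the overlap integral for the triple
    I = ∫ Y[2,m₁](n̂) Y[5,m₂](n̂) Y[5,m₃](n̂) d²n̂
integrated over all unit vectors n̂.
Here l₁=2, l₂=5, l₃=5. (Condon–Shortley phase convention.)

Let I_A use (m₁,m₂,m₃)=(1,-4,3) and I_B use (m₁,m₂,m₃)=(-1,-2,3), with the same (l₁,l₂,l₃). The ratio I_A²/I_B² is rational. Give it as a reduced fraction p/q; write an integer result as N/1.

147/100

l's match ⇒ only the (l;m) 3-j factors differ between A and B.
A: triangle coeff Δ(2,5,5) = 1/38610; Σ_t [0,1]: t=0:+1/10080 t=1:−1/80640 = 1/11520; (3j)²=49/1430 [(2 5 5; 1 -4 3)], sign=+1
B: triangle coeff Δ(2,5,5) = 1/38610; Σ_t [1,2]: t=1:−1/2880 t=2:+1/10080 = -1/4032; (3j)²=10/429 [(2 5 5; -1 -2 3)], sign=-1
I_A²/I_B² = (49/1430)/(10/429) = 147/100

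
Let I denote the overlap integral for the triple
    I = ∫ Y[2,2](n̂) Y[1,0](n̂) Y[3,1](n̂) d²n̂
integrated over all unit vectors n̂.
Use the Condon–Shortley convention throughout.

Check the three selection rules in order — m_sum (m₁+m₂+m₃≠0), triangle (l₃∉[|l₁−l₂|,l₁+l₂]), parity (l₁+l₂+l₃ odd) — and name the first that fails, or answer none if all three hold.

m_sum

Σmᵢ = 3  ✗
l₃∈[|l₁−l₂|,l₁+l₂]=[1,3], have l₃=3
Σlᵢ = 6 ⇒ even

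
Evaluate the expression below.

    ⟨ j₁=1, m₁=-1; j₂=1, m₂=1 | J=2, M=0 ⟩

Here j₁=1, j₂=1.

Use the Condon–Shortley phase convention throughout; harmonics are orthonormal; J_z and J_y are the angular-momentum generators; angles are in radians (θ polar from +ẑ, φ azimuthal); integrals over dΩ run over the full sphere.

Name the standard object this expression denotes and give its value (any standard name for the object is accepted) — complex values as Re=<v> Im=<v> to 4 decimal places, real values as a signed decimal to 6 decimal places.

Clebsch–Gordan coefficient, +√(1/6) ≈ +0.408248

This is a Clebsch–Gordan (vector-coupling) coefficient.
triangle: 0!·2!·2!/5! = 4/120
(j±m)!: 0!·2!·2!·0!·2!·2! = 16
prefactor² = (2J+1)·Δ·N² = 8/3
  k=0: +1/(0!·0!·2!·2!·0!·0!) = 1/4
Σ = 1/4  ⇒  CG² = 8/3·(1/4)² = 1/6
CG = +√(1/6) = +0.408248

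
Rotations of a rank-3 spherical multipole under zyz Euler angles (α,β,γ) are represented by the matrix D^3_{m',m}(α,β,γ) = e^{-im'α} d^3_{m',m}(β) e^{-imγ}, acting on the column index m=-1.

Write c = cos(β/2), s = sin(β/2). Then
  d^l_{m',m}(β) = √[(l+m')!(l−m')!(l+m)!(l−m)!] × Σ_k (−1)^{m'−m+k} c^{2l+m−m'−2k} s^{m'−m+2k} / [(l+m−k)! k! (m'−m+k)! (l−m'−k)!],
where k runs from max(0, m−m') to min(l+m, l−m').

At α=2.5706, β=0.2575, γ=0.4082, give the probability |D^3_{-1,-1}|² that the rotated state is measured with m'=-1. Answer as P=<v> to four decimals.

P=0.6813

D^3_{-1,-1}(2.5706,0.2575,0.4082) = e^{-i·-1·2.5706}·d^3_{-1,-1}(0.2575)·e^{-i·-1·0.4082}. Compute d first:
c=cos(0.257500/2)=0.991723, s=sin(0.257500/2)=0.128395; N=√[2·24·2·24]=48.000000
k∈{0,1,2} keeps every argument non-negative
  k=0: (−1)^0·48.0000/(48)·0.9917^6·0.1284^0 = +0.951355
  k=1: (−1)^1·48.0000/(6)·0.9917^4·0.1284^2 = -0.127569
  k=2: (−1)^2·48.0000/(8)·0.9917^2·0.1284^4 = +0.001604
d^3_{-1,-1}(0.2575) = +0.951355 -0.127569 +0.001604 = +0.825390
|D^3_{-1,-1}|² = |d^3_{-1,-1}(β)|² = (+0.825390)² = 0.681269 (the z-rotation phases have unit modulus)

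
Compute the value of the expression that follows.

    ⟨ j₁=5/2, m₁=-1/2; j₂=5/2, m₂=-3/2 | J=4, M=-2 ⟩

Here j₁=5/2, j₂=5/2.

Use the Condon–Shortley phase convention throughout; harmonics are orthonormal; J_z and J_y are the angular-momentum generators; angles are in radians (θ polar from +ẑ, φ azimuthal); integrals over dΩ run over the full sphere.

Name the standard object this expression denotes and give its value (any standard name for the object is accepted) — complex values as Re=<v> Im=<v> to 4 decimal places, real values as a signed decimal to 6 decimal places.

This is a Clebsch–Gordan (vector-coupling) coefficient.
√[9·1!4!4!/10! · 2!3!1!4!2!6!] = √(20736/35)
  +(−1)^0/∏(0,1,3,1,1,3)! = 1/36  (running 1/36)
  +(−1)^1/∏(1,0,2,0,2,4)! = -1/96  (running 5/288)
⟨..|..⟩ = √(20736/35)·(5/288) = +0.422577

Clebsch–Gordan coefficient, +√(5/28) ≈ +0.422577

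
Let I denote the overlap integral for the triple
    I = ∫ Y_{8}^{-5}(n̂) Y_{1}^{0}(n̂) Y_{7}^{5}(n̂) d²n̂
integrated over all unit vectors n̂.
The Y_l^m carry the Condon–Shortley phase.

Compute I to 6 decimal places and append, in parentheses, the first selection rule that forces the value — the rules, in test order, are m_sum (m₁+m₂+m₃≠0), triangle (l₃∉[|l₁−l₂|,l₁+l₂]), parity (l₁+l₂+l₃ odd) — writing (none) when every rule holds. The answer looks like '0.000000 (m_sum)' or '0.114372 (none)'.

-0.191081 (none)

Rules hold: Σm=0, L=16 even, 7≤7≤9.
N = 17·3·15 = 765
Δ = 2!·14!·0!/17! = 1/2040
Racah Σ t=1..1: t=1:−1/25401600 = -1/25401600
⇒ 3j(8 1 7; 0 0 0)² = 8/255, sgn +1
Racah Σ t=1..1: t=1:−1/958003200 = -1/958003200
⇒ 3j(8 1 7; -5 0 5)² = 13/680, sgn -1
4πI² = N·(3j₀)²·(3jₘ)² = 39/85
I = -1·√(0.458824/4π) = -0.19108118
No selection rule forces the value: the integral is nonzero (none).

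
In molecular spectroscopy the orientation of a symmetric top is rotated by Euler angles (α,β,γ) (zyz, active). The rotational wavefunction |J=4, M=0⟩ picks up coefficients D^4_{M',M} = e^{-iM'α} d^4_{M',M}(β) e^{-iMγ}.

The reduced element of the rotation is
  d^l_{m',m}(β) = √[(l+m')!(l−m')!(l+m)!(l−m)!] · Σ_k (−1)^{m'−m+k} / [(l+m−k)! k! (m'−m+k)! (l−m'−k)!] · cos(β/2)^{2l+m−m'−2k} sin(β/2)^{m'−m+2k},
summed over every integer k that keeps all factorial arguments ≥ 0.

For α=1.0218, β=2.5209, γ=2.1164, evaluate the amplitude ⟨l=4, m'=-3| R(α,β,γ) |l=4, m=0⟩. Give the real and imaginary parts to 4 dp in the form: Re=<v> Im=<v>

Re=0.2360 Im=-0.0180

Split into d^4_{-3,0}(β=2.5209) × two z-phases.
c=cos(2.520900/2)=0.305388, s=sin(2.520900/2)=0.952228; N=√[1·5040·24·24]=1703.830978
k: max(0,(0)−(-3))=3 … min(4+(0),4−(-3))=4
  k=3: (−1)^0·1703.8310/(144)·0.3054^5·0.9522^3 = +0.027136
  k=4: (−1)^1·1703.8310/(144)·0.3054^3·0.9522^5 = -0.263831
d^4_{-3,0}(2.5209) = +0.027136 -0.263831 = -0.236695
Phases: e^{-i·(-3)·1.0218}=-0.997099+0.076119i, e^{-i·(0)·2.1164}=+1.000000+0.000000i ⇒ D=+0.236008-0.018017i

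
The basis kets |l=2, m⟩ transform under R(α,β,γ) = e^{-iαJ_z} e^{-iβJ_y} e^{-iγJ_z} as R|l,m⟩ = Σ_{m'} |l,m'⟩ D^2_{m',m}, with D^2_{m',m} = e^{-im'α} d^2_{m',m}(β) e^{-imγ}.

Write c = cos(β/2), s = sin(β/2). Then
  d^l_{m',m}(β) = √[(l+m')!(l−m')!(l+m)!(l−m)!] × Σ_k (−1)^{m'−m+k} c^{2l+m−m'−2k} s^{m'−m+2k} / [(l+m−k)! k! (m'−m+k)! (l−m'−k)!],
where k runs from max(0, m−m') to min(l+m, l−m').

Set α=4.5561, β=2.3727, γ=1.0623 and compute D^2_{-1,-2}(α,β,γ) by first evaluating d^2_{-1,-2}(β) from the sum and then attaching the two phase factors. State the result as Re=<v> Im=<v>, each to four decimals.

Re=-0.0902 Im=-0.0379

D^2_{-1,-2}(4.5561,2.3727,1.0623) = e^{-i·-1·4.5561}·d^2_{-1,-2}(2.3727)·e^{-i·-2·1.0623}. Compute d first:
Half-angle: c=0.375046, s=0.927006. N=√(1·6·1·24)=12.000000
k∈{0} keeps every argument non-negative
  k=0: (−1)^1·12.0000/(6)·0.3750^3·0.9270^1 = -0.097806
d^2_{-1,-2}(2.3727) = -0.097806
Attach z-rotation phases: D = e^{-i(-1)(4.5561)}·(-0.097806)·e^{-i(-2)(1.0623)} = -0.090180-0.037863i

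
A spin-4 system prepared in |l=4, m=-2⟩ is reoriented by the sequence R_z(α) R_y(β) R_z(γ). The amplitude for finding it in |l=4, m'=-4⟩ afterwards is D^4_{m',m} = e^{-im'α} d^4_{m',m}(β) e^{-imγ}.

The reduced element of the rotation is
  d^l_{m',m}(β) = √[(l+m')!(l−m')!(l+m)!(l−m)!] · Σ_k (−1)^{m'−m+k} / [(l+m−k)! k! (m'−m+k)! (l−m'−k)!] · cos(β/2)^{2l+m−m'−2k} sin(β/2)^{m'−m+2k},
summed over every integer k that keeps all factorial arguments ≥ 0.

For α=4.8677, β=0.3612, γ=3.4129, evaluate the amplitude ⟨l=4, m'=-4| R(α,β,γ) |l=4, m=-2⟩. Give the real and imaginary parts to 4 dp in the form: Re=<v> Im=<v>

Re=0.0612 Im=0.1421

First d^4_{-4,-2}(β=0.3612), then the phase factors e^{-i(-4)α} and e^{-i(-2)γ}:
Half-angle: c=0.983736, s=0.179620. N=√(1·40320·2·720)=7619.763776
The bounds max(0,m−m')=2 and min(l+m,l−m')=2 give 1 term
  k=2: (−1)^0·7619.7638/(1440)·0.9837^6·0.1796^2 = +0.154725
d^4_{-4,-2}(0.3612) = +0.154725
D = (+0.813155+0.582047i)·(+0.154725)·(+0.856361+0.516377i) = +0.061240+0.142089i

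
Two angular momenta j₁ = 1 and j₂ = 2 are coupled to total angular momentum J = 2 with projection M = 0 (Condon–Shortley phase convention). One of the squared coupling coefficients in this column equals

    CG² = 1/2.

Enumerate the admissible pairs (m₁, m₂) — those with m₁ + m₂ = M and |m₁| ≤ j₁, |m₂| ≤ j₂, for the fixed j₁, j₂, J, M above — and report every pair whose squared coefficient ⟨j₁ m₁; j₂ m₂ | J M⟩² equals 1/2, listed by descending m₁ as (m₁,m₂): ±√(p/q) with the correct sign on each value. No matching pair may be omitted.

Admissible pairs with m₁+m₂ = M = 0: (-1,1), (0,0), (1,-1)
  (m₁,m₂)=(1,-1): CG² = 1/2, CG = +√(1/2)   ← matches the target
  (m₁,m₂)=(0,0): CG² = 0/1, CG = 0
  (m₁,m₂)=(-1,1): CG² = 1/2, CG = −√(1/2)   ← matches the target
Pairs with CG² = 1/2: (1,-1): +√(1/2); (-1,1): −√(1/2)

(1,-1): +√(1/2); (-1,1): −√(1/2)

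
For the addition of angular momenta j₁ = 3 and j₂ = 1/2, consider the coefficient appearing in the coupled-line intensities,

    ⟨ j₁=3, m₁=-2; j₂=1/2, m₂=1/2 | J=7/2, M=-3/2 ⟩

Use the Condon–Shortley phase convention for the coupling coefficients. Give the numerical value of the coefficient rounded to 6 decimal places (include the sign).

+0.534522  (= +√(2/7))

triangle: 0!*6!*1!/8! = 720/40320
(j±m)!: 1!*5!*1!*0!*2!*5! = 28800
prefactor² = (2J+1)*Δ*N² = 28800/7
  k=0: +1/(0!*0!*5!*1!*1!*0!) = 1/120
Σ = 1/120  ⇒  CG² = 28800/7*(1/120)² = 2/7
CG = +√(2/7) = +0.534522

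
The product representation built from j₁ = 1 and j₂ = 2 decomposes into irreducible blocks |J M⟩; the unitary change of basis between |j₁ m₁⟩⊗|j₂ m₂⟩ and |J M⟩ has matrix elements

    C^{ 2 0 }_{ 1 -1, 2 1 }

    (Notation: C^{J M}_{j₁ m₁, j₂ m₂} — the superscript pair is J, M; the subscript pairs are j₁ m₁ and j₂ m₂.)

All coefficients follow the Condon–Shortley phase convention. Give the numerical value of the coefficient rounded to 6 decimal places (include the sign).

triangle: 1!*1!*3!/6! = 6/720
(j±m)!: 0!*2!*3!*1!*2!*2! = 48
prefactor² = (2J+1)*Δ*N² = 2
  k=1: −1/(1!*0!*1!*2!*0!*1!) = -1/2
Σ = -1/2  ⇒  CG² = 2*(-1/2)² = 1/2
CG = −√(1/2) = -0.707107

-0.707107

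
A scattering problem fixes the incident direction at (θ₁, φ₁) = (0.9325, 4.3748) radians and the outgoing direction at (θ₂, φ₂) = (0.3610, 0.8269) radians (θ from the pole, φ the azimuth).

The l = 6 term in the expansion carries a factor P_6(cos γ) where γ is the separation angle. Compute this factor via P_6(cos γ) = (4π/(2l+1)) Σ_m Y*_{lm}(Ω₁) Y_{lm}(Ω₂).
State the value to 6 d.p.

Summing Y*_{l m}(θ₁,φ₁)·Y_{l m}(θ₂,φ₂) over m ∈ [−6, 6]; prefactor 4π/(2·6+1) = 0.966644:
  m=-6: (0.05693 + 0.11645j) × (0.00023 + 0.00091j) = -0.00009 + 0.00008j  (running Σ = -0.00009 + 0.00008j)
  m=-5: (-0.33085 + 0.03894j) × (-0.00470 + 0.00721j) = 0.00127 - 0.00257j  (running Σ = 0.00118 - 0.00249j)
  m=-4: (0.09428 - 0.42076j) × (-0.04725 + 0.00792j) = -0.00112 + 0.02063j  (running Σ = 0.00006 + 0.01814j)
  m=-3: (0.15436 + 0.09636j) × (-0.14050 - 0.10925j) = -0.01116 - 0.03040j  (running Σ = -0.01110 - 0.01226j)
  m=-2: (0.20188 - 0.16165j) × (-0.03546 - 0.42620j) = -0.07605 - 0.08031j  (running Σ = -0.08716 - 0.09257j)
  m=-1: (0.09737 + 0.27739j) × (0.37080 - 0.40293j) = 0.14787 + 0.06362j  (running Σ = 0.06072 - 0.02895j)
  m=0: (0.18508 + 0.00000j) × (0.03023 + 0.00000j) = 0.00560 + 0.00000j  (running Σ = 0.06631 - 0.02895j)
  m=1: (-0.09737 + 0.27739j) × (-0.37080 - 0.40293j) = 0.14787 - 0.06362j  (running Σ = 0.21418 - 0.09257j)
  m=2: (0.20188 + 0.16165j) × (-0.03546 + 0.42620j) = -0.07605 + 0.08031j  (running Σ = 0.13813 - 0.01226j)
  m=3: (-0.15436 + 0.09636j) × (0.14050 - 0.10925j) = -0.01116 + 0.03040j  (running Σ = 0.12697 + 0.01814j)
  m=4: (0.09428 + 0.42076j) × (-0.04725 - 0.00792j) = -0.00112 - 0.02063j  (running Σ = 0.12585 - 0.00249j)
  m=5: (0.33085 + 0.03894j) × (0.00470 + 0.00721j) = 0.00127 + 0.00257j  (running Σ = 0.12712 + 0.00008j)
  m=6: (0.05693 - 0.11645j) × (0.00023 - 0.00091j) = -0.00009 - 0.00008j  (running Σ = 0.12703 - 0.00000j)
Total Σ_m = 0.12703 - 0.00000j. Multiply by 0.966644: 0.12279 - 0.00000j. P_6(cos γ) = 0.122791

0.122791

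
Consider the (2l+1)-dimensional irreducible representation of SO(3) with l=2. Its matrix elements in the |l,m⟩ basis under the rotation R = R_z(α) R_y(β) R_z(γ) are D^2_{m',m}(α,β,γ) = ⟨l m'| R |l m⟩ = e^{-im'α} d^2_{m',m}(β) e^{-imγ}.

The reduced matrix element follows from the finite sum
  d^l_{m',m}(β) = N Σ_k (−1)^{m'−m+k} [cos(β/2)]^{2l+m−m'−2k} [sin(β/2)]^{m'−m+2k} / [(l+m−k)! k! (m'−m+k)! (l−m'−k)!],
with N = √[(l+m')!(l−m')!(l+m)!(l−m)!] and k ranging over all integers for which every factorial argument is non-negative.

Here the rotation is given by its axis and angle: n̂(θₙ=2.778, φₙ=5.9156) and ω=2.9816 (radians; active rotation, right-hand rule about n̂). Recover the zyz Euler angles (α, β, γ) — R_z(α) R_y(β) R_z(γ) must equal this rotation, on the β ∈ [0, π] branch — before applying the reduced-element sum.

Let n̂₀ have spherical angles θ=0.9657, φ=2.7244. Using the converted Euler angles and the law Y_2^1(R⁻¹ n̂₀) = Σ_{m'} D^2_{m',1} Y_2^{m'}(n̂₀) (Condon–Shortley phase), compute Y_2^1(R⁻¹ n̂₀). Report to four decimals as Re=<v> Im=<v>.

Axis–angle → zyz. n̂ = (sinθₙcosφₙ, sinθₙsinφₙ, cosθₙ) = (+0.331877, -0.127802, -0.934625), ω = 2.9816.
R = I cosω + sinω [n̂]ₓ + (1−cosω) n̂n̂ᵀ gives
  R = [-0.768350, +0.064609, -0.636760; -0.233183, -0.954770, +0.184496; -0.596040, +0.290240, +0.748664]
β = atan2(√(R₁₃²+R₂₃²), R₃₃) = 0.724752; α = atan2(R₂₃, R₁₃) mod 2π = 2.859573; γ = atan2(R₃₂, −R₃₁) mod 2π = 0.453151
Need the full column D^2_{m',1} for m'=−2..2 at α=2.8596, β=0.7248, γ=0.4532.
cos(β/2)=0.935057, sin(β/2)=0.354497
d^2_{-2,1}: single k=3 term ⇒ +0.083312;  D = +0.043802-0.070868i
d^2_{-1,1}: k∈[2..3] ⇒ +0.329627 -0.015792 = +0.313834;  D = -0.232776+0.210493i
d^2_{0,1}: k∈[1..2] ⇒ +0.709909 -0.102036 = +0.607873;  D = +0.546522-0.266127i
d^2_{1,1}: k∈[0..1] ⇒ +0.764456 -0.329627 = +0.434829;  D = -0.428478+0.074050i
d^2_{2,1}: single k=0 term ⇒ -0.579638;  D = -0.576078-0.064144i
Y_2^{m'}(θ=0.9657,φ=2.7244) and Σ D·Y over m':
  (+0.0438-0.0709i)·(+0.1755+0.1936i)  (-0.2328+0.2105i)·(-0.3304-0.1465i)  (+0.5465-0.2661i)·(-0.0092+0.0000i)  (-0.4285+0.0741i)·(+0.3304-0.1465i)  (-0.5761-0.0641i)·(+0.1755-0.1936i)
Y_2^1(R⁻¹ n̂) = -0.120143+0.150516i

Re=-0.1201 Im=0.1505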